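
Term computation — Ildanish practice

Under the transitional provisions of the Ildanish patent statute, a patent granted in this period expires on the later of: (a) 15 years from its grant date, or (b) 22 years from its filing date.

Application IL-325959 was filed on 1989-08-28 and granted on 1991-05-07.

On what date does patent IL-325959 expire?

2011-08-28

(a) grant + 15 years → 7 May 2006.
(b) filing + 22 years → 28 August 2011.
Later of the two: 28 August 2011.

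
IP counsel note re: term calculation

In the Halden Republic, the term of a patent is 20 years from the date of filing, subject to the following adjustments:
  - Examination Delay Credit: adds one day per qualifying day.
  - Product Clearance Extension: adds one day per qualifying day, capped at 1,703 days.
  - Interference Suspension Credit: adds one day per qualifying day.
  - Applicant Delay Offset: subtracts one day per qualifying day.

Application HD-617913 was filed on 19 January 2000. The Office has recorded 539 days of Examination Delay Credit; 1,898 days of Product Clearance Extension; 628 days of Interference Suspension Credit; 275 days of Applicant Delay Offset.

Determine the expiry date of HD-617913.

2027-02-26

Base term: filing date + 20 years → 19 January 2020.
Examination Delay Credit: +539 days → 11 July 2021.
Product Clearance Extension: 1898 days claimed exceeds the 1703-day cap, so +1703 days → 10 March 2026.
Interference Suspension Credit: +628 days → 28 November 2027.
Applicant Delay Offset: −275 days → 26 February 2027.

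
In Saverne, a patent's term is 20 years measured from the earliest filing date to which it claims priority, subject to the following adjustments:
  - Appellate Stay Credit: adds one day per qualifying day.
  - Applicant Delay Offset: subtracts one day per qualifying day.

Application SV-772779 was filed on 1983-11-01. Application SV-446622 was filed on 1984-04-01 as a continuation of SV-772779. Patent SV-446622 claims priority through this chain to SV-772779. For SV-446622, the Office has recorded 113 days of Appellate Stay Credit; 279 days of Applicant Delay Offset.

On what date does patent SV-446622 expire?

May 19, 2003

Earliest priority filing: 1 November 1983.
Base term: 1 November 1983 + 20 years → 1 November 2003.
Appellate Stay Credit: +113 days → 22 February 2004.
Applicant Delay Offset: −279 days → 19 May 2003.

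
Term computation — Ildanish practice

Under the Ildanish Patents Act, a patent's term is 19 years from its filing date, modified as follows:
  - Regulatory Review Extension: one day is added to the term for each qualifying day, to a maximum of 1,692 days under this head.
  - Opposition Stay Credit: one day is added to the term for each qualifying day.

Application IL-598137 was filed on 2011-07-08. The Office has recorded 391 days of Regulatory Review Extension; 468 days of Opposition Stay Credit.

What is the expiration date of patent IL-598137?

Base term: filing date + 19 years → 8 July 2030.
Regulatory Review Extension: 391 days (within the 1692-day cap) → +391 days → 3 August 2031.
Opposition Stay Credit: +468 days → 13 November 2032.

November 13, 2032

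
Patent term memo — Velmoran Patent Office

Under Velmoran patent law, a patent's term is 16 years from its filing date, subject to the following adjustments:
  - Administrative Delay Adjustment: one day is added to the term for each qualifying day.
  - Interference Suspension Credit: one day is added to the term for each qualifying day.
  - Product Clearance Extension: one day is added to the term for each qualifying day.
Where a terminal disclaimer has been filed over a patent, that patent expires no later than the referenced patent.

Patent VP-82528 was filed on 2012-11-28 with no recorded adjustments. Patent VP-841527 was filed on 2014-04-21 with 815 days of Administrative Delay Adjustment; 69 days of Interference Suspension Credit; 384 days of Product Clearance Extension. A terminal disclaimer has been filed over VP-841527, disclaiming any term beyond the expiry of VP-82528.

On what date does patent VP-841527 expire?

Natural term of VP-841527:
  Base: filing + 16 years → 21 April 2030.
  Administrative Delay Adjustment: +815 days → 14 July 2032.
  Interference Suspension Credit: +69 days → 21 September 2032.
  Product Clearance Extension: +384 days → 10 October 2033.
Expiry of referenced patent VP-82528:
  Base: filing + 16 years → 28 November 2028.
Terminal disclaimer: VP-841527 expires on the earlier of 10 October 2033 and 28 November 2028.

2028-11-28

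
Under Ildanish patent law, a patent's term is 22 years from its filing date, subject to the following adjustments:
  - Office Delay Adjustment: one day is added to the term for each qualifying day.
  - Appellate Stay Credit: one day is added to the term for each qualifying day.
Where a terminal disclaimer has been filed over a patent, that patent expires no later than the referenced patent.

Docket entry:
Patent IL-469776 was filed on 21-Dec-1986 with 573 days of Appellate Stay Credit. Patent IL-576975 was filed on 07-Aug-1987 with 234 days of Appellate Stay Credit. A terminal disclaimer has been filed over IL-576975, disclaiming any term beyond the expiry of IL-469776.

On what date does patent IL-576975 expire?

March 29, 2010

Natural term of IL-576975:
  Base: filing + 22 years → 7 August 2009.
  Appellate Stay Credit: +234 days → 29 March 2010.
Expiry of referenced patent IL-469776:
  Base: filing + 22 years → 21 December 2008.
  Appellate Stay Credit: +573 days → 17 July 2010.
Terminal disclaimer: IL-576975 expires on the earlier of 29 March 2010 and 17 July 2010.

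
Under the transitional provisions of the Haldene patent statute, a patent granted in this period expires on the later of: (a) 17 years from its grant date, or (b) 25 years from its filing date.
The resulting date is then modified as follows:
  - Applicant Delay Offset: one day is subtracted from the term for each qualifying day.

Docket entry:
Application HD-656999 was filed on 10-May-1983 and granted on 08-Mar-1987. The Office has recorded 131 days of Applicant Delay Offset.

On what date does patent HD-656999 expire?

December 31, 2007

(a) grant + 17 years → 8 March 2004.
(b) filing + 25 years → 10 May 2008.
Later of the two: 10 May 2008.
Applicant Delay Offset: −131 days → 31 December 2007.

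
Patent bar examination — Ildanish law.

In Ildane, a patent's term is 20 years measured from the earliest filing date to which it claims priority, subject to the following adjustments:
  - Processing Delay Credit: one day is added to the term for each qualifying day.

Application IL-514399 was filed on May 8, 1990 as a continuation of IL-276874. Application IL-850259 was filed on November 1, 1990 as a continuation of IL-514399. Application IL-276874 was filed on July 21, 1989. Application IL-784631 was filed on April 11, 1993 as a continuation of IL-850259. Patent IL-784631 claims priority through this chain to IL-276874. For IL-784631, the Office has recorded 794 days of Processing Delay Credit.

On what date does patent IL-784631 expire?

Earliest priority filing: 21 July 1989.
Base term: 21 July 1989 + 20 years → 21 July 2009.
Processing Delay Credit: +794 days → 23 September 2011.

2011-09-23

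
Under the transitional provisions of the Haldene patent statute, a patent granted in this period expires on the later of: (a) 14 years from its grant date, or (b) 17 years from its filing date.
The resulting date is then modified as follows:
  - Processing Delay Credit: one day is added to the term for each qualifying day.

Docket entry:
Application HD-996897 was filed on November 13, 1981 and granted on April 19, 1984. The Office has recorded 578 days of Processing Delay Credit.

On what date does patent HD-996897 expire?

(a) grant + 14 years → 19 April 1998.
(b) filing + 17 years → 13 November 1998.
Later of the two: 13 November 1998.
Processing Delay Credit: +578 days → 13 June 2000.

2000-06-13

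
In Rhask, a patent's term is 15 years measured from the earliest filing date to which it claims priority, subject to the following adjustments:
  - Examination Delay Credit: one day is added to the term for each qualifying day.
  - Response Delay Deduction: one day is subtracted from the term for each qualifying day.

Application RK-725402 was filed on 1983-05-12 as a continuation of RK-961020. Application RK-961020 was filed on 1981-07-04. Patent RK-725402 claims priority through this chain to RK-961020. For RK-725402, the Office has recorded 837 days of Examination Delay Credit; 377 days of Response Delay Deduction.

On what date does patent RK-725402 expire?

Earliest priority filing: 4 July 1981.
Base term: 4 July 1981 + 15 years → 4 July 1996.
Examination Delay Credit: +837 days → 19 October 1998.
Response Delay Deduction: −377 days → 7 October 1997.

1997-10-07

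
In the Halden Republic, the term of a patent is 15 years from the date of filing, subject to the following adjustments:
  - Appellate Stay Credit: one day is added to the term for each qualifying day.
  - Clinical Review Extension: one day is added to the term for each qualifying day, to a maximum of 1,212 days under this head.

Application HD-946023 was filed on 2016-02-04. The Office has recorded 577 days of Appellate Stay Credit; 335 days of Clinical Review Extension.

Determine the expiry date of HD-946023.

August 4, 2033

Base term: filing date + 15 years → 4 February 2031.
Appellate Stay Credit: +577 days → 3 September 2032.
Clinical Review Extension: 335 days (within the 1212-day cap) → +335 days → 4 August 2033.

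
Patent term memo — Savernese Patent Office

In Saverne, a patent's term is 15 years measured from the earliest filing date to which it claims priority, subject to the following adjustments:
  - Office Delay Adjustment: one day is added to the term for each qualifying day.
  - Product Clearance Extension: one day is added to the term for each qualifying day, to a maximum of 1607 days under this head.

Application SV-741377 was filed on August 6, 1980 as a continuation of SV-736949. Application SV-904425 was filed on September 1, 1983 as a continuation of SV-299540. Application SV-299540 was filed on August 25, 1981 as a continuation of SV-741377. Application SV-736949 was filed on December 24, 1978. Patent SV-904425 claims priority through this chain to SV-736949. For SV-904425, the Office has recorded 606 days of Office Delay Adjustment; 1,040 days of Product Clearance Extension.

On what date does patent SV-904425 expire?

1998-06-27

Earliest priority filing: 24 December 1978.
Base term: 24 December 1978 + 15 years → 24 December 1993.
Office Delay Adjustment: +606 days → 22 August 1995.
Product Clearance Extension: 1040 days (within the 1607-day cap) → +1040 days → 27 June 1998.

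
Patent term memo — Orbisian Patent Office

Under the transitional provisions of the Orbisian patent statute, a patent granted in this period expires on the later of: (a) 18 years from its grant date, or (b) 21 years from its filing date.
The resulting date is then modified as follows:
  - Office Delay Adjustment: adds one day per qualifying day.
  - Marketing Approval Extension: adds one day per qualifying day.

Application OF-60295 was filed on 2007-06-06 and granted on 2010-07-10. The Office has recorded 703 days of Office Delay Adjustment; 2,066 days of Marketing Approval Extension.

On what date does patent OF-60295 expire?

2036-02-08

(a) grant + 18 years → 10 July 2028.
(b) filing + 21 years → 6 June 2028.
Later of the two: 10 July 2028.
Office Delay Adjustment: +703 days → 13 June 2030.
Marketing Approval Extension: +2066 days → 8 February 2036.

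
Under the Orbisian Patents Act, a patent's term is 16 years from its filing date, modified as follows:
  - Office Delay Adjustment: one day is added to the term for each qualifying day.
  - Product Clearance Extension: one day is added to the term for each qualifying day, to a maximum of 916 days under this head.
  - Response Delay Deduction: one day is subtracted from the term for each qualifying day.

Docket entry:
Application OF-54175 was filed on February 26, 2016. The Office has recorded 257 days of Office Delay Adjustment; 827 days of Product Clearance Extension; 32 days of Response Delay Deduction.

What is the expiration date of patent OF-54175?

Base term: filing date + 16 years → 26 February 2032.
Office Delay Adjustment: +257 days → 9 November 2032.
Product Clearance Extension: 827 days (within the 916-day cap) → +827 days → 14 February 2035.
Response Delay Deduction: −32 days → 13 January 2035.

2035-01-13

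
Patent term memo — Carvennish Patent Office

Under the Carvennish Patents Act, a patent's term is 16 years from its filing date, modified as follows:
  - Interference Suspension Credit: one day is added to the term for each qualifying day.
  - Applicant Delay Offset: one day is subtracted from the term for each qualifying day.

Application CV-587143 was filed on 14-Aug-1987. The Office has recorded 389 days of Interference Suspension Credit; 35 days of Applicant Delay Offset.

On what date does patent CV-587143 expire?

2004-08-02

Base term: filing date + 16 years → 14 August 2003.
Interference Suspension Credit: +389 days → 6 September 2004.
Applicant Delay Offset: −35 days → 2 August 2004.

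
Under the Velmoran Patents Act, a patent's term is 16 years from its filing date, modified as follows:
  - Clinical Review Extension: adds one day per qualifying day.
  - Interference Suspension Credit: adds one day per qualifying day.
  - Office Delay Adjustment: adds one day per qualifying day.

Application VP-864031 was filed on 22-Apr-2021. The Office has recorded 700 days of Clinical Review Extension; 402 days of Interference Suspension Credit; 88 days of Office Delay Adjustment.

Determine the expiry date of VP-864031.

2040-07-25

Base term: filing date + 16 years → 22 April 2037.
Clinical Review Extension: +700 days → 23 March 2039.
Interference Suspension Credit: +402 days → 28 April 2040.
Office Delay Adjustment: +88 days → 25 July 2040.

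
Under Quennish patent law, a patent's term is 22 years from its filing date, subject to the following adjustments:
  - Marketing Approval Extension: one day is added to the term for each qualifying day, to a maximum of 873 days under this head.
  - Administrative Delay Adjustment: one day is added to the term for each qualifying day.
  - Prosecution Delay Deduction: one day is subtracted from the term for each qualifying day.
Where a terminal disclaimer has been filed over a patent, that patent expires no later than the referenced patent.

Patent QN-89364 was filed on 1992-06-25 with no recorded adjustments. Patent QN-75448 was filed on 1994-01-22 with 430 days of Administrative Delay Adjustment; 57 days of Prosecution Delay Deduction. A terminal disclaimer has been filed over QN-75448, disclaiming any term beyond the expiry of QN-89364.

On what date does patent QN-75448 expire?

Natural term of QN-75448:
  Base: filing + 22 years → 22 January 2016.
  Administrative Delay Adjustment: +430 days → 27 March 2017.
  Prosecution Delay Deduction: −57 days → 29 January 2017.
Expiry of referenced patent QN-89364:
  Base: filing + 22 years → 25 June 2014.
Terminal disclaimer: QN-75448 expires on the earlier of 29 January 2017 and 25 June 2014.

June 25, 2014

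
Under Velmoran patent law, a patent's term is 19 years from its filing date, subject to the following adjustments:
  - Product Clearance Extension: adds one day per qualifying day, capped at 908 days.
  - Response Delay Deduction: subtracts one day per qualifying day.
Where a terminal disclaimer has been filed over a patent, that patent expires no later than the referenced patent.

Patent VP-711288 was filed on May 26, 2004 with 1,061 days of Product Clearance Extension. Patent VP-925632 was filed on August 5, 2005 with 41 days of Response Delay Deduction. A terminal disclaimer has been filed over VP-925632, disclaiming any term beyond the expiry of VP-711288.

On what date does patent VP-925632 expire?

2024-06-25

Natural term of VP-925632:
  Base: filing + 19 years → 5 August 2024.
  Response Delay Deduction: −41 days → 25 June 2024.
Expiry of referenced patent VP-711288:
  Base: filing + 19 years → 26 May 2023.
  Product Clearance Extension: 1061 days claimed exceeds the 908-day cap, so +908 days → 19 November 2025.
Terminal disclaimer: VP-925632 expires on the earlier of 25 June 2024 and 19 November 2025.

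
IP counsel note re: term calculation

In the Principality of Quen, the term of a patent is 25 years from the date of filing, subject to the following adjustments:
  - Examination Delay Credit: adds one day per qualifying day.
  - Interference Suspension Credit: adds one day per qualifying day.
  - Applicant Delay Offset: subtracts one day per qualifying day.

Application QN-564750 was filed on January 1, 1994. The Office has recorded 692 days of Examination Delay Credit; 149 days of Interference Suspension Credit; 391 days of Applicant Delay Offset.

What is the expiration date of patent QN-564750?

Base term: filing date + 25 years → 1 January 2019.
Examination Delay Credit: +692 days → 23 November 2020.
Interference Suspension Credit: +149 days → 21 April 2021.
Applicant Delay Offset: −391 days → 26 March 2020.

March 26, 2020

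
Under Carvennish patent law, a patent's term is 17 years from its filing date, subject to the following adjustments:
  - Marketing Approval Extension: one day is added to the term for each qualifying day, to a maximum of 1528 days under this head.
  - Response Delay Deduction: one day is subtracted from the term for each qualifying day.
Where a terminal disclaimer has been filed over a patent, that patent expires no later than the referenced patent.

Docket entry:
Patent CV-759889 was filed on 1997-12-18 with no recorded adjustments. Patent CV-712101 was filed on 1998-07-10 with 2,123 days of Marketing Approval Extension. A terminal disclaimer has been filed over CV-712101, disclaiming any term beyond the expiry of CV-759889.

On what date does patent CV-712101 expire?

2014-12-18

Natural term of CV-712101:
  Base: filing + 17 years → 10 July 2015.
  Marketing Approval Extension: 2123 days claimed exceeds the 1528-day cap, so +1528 days → 15 September 2019.
Expiry of referenced patent CV-759889:
  Base: filing + 17 years → 18 December 2014.
Terminal disclaimer: CV-712101 expires on the earlier of 15 September 2019 and 18 December 2014.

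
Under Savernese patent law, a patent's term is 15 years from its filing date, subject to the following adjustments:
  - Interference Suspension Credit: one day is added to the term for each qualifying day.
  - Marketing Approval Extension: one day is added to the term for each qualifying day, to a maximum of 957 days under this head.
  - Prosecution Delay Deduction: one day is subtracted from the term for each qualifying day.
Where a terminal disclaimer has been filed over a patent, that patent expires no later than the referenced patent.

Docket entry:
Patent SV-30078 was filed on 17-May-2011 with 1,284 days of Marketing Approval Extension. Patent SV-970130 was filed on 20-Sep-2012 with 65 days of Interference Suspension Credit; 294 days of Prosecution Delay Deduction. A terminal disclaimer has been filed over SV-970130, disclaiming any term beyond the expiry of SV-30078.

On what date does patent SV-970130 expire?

Natural term of SV-970130:
  Base: filing + 15 years → 20 September 2027.
  Interference Suspension Credit: +65 days → 24 November 2027.
  Prosecution Delay Deduction: −294 days → 3 February 2027.
Expiry of referenced patent SV-30078:
  Base: filing + 15 years → 17 May 2026.
  Marketing Approval Extension: 1284 days claimed exceeds the 957-day cap, so +957 days → 29 December 2028.
Terminal disclaimer: SV-970130 expires on the earlier of 3 February 2027 and 29 December 2028.

2027-02-03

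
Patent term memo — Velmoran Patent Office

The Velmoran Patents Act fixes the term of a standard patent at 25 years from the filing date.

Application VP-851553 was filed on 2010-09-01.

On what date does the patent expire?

Filing date + 25 years → 1 September 2035.

September 1, 2035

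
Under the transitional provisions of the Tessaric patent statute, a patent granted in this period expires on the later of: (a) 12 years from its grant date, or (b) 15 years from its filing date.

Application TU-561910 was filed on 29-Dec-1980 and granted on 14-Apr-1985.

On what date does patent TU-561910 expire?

(a) grant + 12 years → 14 April 1997.
(b) filing + 15 years → 29 December 1995.
Later of the two: 14 April 1997.

1997-04-14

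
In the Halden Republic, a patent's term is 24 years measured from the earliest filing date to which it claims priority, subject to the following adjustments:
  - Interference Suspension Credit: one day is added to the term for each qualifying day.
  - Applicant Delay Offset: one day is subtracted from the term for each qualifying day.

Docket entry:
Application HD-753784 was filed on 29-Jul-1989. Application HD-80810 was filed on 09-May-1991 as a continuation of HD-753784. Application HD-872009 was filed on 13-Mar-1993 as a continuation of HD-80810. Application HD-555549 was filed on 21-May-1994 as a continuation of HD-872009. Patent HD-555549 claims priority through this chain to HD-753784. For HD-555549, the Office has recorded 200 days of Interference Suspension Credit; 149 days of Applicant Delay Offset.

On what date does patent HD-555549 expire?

September 18, 2013

Earliest priority filing: 29 July 1989.
Base term: 29 July 1989 + 24 years → 29 July 2013.
Interference Suspension Credit: +200 days → 14 February 2014.
Applicant Delay Offset: −149 days → 18 September 2013.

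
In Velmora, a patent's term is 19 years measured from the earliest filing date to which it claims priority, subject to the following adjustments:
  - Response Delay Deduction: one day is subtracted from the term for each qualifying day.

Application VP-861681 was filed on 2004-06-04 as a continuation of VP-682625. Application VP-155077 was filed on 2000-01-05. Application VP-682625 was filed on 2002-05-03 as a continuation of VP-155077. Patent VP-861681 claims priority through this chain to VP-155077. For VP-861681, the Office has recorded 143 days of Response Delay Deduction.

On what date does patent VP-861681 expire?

August 15, 2018

Earliest priority filing: 5 January 2000.
Base term: 5 January 2000 + 19 years → 5 January 2019.
Response Delay Deduction: −143 days → 15 August 2018.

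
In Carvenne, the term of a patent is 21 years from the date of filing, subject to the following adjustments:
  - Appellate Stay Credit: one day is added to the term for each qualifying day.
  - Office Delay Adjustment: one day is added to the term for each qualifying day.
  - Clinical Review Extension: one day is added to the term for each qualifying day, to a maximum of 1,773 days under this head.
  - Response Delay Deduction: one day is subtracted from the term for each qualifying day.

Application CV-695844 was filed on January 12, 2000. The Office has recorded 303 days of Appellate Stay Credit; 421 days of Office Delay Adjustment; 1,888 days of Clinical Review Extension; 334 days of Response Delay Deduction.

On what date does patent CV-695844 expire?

Base term: filing date + 21 years → 12 January 2021.
Appellate Stay Credit: +303 days → 11 November 2021.
Office Delay Adjustment: +421 days → 6 January 2023.
Clinical Review Extension: 1888 days claimed exceeds the 1773-day cap, so +1773 days → 14 November 2027.
Response Delay Deduction: −334 days → 15 December 2026.

2026-12-15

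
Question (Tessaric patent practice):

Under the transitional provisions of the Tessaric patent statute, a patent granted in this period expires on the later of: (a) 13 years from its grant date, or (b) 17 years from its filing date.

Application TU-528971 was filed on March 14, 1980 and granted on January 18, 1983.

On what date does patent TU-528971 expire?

(a) grant + 13 years → 18 January 1996.
(b) filing + 17 years → 14 March 1997.
Later of the two: 14 March 1997.

March 14, 1997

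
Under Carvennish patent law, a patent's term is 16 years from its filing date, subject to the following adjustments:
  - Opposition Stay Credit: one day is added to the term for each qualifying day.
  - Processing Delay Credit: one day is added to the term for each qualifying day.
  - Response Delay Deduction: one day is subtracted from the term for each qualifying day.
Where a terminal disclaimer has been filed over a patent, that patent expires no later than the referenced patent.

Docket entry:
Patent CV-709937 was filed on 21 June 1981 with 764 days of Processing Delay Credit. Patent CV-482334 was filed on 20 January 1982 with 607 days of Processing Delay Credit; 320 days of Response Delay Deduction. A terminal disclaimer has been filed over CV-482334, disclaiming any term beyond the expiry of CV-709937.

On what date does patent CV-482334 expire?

Natural term of CV-482334:
  Base: filing + 16 years → 20 January 1998.
  Processing Delay Credit: +607 days → 19 September 1999.
  Response Delay Deduction: −320 days → 3 November 1998.
Expiry of referenced patent CV-709937:
  Base: filing + 16 years → 21 June 1997.
  Processing Delay Credit: +764 days → 25 July 1999.
Terminal disclaimer: CV-482334 expires on the earlier of 3 November 1998 and 25 July 1999.

1998-11-03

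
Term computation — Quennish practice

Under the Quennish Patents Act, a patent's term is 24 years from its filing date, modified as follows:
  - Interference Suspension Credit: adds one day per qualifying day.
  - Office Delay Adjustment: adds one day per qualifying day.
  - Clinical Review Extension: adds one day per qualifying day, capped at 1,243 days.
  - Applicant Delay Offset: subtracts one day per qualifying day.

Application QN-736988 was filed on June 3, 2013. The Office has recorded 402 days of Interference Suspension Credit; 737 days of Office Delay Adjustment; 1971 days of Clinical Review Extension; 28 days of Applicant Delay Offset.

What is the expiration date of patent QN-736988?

Base term: filing date + 24 years → 3 June 2037.
Interference Suspension Credit: +402 days → 10 July 2038.
Office Delay Adjustment: +737 days → 16 July 2040.
Clinical Review Extension: 1971 days claimed exceeds the 1243-day cap, so +1243 days → 11 December 2043.
Applicant Delay Offset: −28 days → 13 November 2043.

2043-11-13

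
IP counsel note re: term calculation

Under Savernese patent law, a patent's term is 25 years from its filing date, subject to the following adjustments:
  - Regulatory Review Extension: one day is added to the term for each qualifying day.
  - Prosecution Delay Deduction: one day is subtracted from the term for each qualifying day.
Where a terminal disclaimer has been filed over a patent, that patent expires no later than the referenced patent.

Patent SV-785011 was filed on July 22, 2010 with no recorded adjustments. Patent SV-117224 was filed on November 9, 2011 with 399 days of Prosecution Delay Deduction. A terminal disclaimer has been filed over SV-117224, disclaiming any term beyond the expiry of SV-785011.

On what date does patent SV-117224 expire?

July 22, 2035

Natural term of SV-117224:
  Base: filing + 25 years → 9 November 2036.
  Prosecution Delay Deduction: −399 days → 7 October 2035.
Expiry of referenced patent SV-785011:
  Base: filing + 25 years → 22 July 2035.
Terminal disclaimer: SV-117224 expires on the earlier of 7 October 2035 and 22 July 2035.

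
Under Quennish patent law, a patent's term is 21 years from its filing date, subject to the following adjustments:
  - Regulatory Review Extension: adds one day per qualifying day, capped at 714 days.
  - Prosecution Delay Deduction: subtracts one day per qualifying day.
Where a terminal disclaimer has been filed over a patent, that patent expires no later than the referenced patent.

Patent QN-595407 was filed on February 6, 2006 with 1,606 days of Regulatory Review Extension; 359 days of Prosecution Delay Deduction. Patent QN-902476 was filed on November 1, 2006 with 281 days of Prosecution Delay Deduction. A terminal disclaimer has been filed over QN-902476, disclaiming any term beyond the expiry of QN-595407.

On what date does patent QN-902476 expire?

Natural term of QN-902476:
  Base: filing + 21 years → 1 November 2027.
  Prosecution Delay Deduction: −281 days → 24 January 2027.
Expiry of referenced patent QN-595407:
  Base: filing + 21 years → 6 February 2027.
  Regulatory Review Extension: 1606 days claimed exceeds the 714-day cap, so +714 days → 20 January 2029.
  Prosecution Delay Deduction: −359 days → 27 January 2028.
Terminal disclaimer: QN-902476 expires on the earlier of 24 January 2027 and 27 January 2028.

January 24, 2027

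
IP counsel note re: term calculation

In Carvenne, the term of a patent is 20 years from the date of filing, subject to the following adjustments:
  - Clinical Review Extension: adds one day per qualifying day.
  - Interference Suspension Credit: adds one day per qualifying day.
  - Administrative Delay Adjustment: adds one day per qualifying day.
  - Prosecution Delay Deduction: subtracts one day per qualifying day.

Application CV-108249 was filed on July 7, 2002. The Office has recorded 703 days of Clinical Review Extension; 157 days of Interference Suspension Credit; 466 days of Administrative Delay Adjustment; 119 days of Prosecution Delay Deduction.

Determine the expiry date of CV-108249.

Base term: filing date + 20 years → 7 July 2022.
Clinical Review Extension: +703 days → 9 June 2024.
Interference Suspension Credit: +157 days → 13 November 2024.
Administrative Delay Adjustment: +466 days → 22 February 2026.
Prosecution Delay Deduction: −119 days → 26 October 2025.

2025-10-26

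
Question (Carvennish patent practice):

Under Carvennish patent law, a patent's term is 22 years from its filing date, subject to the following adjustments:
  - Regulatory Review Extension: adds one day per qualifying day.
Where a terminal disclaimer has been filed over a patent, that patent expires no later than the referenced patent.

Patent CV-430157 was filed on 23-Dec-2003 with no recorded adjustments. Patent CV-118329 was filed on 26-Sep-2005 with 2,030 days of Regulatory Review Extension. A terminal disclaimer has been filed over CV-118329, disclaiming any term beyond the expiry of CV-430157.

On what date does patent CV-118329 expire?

December 23, 2025

Natural term of CV-118329:
  Base: filing + 22 years → 26 September 2027.
  Regulatory Review Extension: +2030 days → 17 April 2033.
Expiry of referenced patent CV-430157:
  Base: filing + 22 years → 23 December 2025.
Terminal disclaimer: CV-118329 expires on the earlier of 17 April 2033 and 23 December 2025.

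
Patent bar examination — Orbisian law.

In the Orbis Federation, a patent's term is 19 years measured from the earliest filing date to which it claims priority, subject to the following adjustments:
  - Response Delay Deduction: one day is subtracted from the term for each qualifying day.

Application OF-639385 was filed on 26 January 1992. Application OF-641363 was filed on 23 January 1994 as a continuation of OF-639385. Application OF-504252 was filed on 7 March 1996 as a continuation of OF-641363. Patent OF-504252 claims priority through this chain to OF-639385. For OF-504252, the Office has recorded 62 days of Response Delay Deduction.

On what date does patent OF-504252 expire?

2010-11-25

Earliest priority filing: 26 January 1992.
Base term: 26 January 1992 + 19 years → 26 January 2011.
Response Delay Deduction: −62 days → 25 November 2010.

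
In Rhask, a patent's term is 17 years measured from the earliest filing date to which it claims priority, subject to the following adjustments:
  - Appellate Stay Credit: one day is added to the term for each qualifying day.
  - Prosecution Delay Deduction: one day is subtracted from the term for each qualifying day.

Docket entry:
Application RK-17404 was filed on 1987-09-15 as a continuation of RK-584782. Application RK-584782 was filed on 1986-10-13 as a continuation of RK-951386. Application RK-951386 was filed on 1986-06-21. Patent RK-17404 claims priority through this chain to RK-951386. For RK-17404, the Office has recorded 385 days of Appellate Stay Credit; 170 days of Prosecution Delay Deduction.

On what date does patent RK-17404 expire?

Earliest priority filing: 21 June 1986.
Base term: 21 June 1986 + 17 years → 21 June 2003.
Appellate Stay Credit: +385 days → 10 July 2004.
Prosecution Delay Deduction: −170 days → 22 January 2004.

2004-01-22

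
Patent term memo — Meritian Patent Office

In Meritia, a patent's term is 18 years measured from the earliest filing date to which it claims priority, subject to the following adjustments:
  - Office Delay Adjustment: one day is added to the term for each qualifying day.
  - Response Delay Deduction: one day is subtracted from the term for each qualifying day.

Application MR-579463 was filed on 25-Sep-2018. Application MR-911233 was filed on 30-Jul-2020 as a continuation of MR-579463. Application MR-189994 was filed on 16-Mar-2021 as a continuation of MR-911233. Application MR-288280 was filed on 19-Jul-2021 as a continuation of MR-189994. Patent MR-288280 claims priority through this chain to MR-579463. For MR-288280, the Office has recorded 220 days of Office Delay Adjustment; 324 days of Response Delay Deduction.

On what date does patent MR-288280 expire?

2036-06-13

Earliest priority filing: 25 September 2018.
Base term: 25 September 2018 + 18 years → 25 September 2036.
Office Delay Adjustment: +220 days → 3 May 2037.
Response Delay Deduction: −324 days → 13 June 2036.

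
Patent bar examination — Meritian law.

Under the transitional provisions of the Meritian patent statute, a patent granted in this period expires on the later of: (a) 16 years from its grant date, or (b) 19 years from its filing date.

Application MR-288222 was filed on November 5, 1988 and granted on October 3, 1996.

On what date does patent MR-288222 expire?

(a) grant + 16 years → 3 October 2012.
(b) filing + 19 years → 5 November 2007.
Later of the two: 3 October 2012.

2012-10-03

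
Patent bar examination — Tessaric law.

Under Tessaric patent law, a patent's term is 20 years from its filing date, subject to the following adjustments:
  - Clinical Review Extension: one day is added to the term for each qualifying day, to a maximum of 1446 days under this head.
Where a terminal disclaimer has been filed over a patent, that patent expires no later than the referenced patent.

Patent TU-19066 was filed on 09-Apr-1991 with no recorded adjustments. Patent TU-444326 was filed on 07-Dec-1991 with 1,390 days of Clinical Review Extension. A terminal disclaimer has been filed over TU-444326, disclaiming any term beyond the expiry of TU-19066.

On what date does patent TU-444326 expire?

Natural term of TU-444326:
  Base: filing + 20 years → 7 December 2011.
  Clinical Review Extension: 1390 days (within the 1446-day cap) → +1390 days → 27 September 2015.
Expiry of referenced patent TU-19066:
  Base: filing + 20 years → 9 April 2011.
Terminal disclaimer: TU-444326 expires on the earlier of 27 September 2015 and 9 April 2011.

April 9, 2011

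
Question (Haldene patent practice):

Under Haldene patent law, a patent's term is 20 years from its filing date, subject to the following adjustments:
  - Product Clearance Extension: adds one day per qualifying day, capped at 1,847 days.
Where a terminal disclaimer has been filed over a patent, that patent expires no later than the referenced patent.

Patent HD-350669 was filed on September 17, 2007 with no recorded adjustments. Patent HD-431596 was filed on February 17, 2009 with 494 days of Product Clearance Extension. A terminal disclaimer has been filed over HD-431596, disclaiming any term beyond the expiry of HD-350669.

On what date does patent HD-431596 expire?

2027-09-17

Natural term of HD-431596:
  Base: filing + 20 years → 17 February 2029.
  Product Clearance Extension: 494 days (within the 1847-day cap) → +494 days → 26 June 2030.
Expiry of referenced patent HD-350669:
  Base: filing + 20 years → 17 September 2027.
Terminal disclaimer: HD-431596 expires on the earlier of 26 June 2030 and 17 September 2027.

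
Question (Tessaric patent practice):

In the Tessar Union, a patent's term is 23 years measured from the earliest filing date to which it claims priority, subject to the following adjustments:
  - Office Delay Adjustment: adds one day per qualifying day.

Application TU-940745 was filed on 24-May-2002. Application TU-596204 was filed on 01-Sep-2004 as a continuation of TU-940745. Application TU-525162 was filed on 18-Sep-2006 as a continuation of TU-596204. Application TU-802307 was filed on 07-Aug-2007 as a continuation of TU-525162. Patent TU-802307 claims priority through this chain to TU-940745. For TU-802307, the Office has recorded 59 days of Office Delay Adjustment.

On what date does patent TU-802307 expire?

2025-07-22

Earliest priority filing: 24 May 2002.
Base term: 24 May 2002 + 23 years → 24 May 2025.
Office Delay Adjustment: +59 days → 22 July 2025.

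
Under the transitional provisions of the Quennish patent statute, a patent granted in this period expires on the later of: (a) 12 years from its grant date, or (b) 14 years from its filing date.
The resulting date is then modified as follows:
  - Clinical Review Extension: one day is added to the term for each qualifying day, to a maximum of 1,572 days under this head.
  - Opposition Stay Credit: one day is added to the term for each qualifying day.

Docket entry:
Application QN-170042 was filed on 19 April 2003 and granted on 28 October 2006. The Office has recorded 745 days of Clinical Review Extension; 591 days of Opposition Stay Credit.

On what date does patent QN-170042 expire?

(a) grant + 12 years → 28 October 2018.
(b) filing + 14 years → 19 April 2017.
Later of the two: 28 October 2018.
Clinical Review Extension: 745 days (within the 1572-day cap) → +745 days → 11 November 2020.
Opposition Stay Credit: +591 days → 25 June 2022.

2022-06-25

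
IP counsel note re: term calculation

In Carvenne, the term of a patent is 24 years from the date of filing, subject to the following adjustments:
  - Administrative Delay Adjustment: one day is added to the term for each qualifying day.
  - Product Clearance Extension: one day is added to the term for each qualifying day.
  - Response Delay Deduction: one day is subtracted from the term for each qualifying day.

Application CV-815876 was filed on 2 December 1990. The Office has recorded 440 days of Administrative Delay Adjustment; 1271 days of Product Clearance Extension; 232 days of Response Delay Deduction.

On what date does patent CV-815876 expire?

Base term: filing date + 24 years → 2 December 2014.
Administrative Delay Adjustment: +440 days → 15 February 2016.
Product Clearance Extension: +1271 days → 9 August 2019.
Response Delay Deduction: −232 days → 20 December 2018.

2018-12-20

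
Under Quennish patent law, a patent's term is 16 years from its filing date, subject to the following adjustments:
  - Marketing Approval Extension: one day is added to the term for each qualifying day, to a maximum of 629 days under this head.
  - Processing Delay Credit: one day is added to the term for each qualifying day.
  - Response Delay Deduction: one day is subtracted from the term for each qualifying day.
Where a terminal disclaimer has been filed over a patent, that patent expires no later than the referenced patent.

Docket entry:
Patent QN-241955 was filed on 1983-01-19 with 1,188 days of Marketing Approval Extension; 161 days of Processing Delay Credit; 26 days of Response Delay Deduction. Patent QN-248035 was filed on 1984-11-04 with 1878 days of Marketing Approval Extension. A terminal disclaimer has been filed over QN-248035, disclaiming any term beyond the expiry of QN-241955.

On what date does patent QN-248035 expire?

Natural term of QN-248035:
  Base: filing + 16 years → 4 November 2000.
  Marketing Approval Extension: 1878 days claimed exceeds the 629-day cap, so +629 days → 26 July 2002.
Expiry of referenced patent QN-241955:
  Base: filing + 16 years → 19 January 1999.
  Marketing Approval Extension: 1188 days claimed exceeds the 629-day cap, so +629 days → 9 October 2000.
  Processing Delay Credit: +161 days → 19 March 2001.
  Response Delay Deduction: −26 days → 21 February 2001.
Terminal disclaimer: QN-248035 expires on the earlier of 26 July 2002 and 21 February 2001.

February 21, 2001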